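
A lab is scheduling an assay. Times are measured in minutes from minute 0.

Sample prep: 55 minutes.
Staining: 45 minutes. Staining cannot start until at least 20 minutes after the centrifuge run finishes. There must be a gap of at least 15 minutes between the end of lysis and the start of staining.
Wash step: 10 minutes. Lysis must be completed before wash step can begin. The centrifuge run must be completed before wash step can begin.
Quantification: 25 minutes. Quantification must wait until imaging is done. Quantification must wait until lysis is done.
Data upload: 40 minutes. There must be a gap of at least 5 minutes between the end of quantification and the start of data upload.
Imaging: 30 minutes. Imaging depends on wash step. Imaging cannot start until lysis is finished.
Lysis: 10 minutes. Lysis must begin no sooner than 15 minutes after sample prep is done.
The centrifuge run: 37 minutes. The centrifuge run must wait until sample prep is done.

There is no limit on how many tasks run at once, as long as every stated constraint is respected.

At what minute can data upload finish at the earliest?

202

Sample prep can start immediately at minute 0; it finishes at minute 55.
After sample prep (finishes minute 55), the centrifuge run can start at minute 55 and finishes at minute 92.
Lysis waits on sample prep (finishes minute 55, plus 15-minute gap → minute 70), so it starts at minute 70 and finishes at 70 + 10 = minute 80.
Wash step has to wait for lysis (finishes minute 80); the centrifuge run (finishes minute 92). The latest of these is minute 92, so wash step runs minute 92 to 92 + 10 = minute 102.
Imaging cannot start until wash step (finishes minute 102); lysis (finishes minute 80). The controlling bound is minute 102, so imaging finishes at 102 + 30 = minute 132.
For quantification: imaging (finishes minute 132); lysis (finishes minute 80). Taking the maximum gives a start of minute 132, and it finishes at 132 + 25 = minute 157.
Data upload cannot begin until quantification (finishes minute 157, plus 5-minute gap → minute 162). It runs from minute 162 to 162 + 40 = minute 202.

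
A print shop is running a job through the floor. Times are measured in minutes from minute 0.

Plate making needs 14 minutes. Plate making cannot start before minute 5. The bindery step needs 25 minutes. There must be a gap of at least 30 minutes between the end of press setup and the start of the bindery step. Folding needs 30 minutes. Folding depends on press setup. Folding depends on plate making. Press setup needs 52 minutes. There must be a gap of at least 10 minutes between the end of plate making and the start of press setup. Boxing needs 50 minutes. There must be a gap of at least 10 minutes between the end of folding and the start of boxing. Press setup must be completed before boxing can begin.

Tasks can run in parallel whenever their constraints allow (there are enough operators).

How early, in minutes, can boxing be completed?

Plate making cannot begin until its own release at minute 5. It runs from minute 5 to 5 + 14 = minute 19.
Press setup cannot begin until plate making (finishes minute 19, plus 10-minute gap → minute 29). It runs from minute 29 to 29 + 52 = minute 81.
Folding has to wait for press setup (finishes minute 81); plate making (finishes minute 19). The latest of these is minute 81, so folding runs minute 81 to 81 + 30 = minute 111.
Boxing cannot start until folding (finishes minute 111, plus 10-minute gap → minute 121); press setup (finishes minute 81). The controlling bound is minute 121, so boxing finishes at 121 + 50 = minute 171.

171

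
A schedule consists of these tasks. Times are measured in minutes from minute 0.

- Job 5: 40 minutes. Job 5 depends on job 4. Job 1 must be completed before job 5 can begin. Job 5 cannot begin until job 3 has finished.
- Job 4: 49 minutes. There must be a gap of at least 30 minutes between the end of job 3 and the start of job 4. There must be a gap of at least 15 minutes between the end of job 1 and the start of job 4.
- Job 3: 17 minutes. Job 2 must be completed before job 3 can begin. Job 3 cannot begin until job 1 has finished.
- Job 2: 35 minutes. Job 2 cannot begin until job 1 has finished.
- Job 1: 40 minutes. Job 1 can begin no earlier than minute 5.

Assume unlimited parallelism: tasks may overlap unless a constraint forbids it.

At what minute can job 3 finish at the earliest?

Job 1 cannot begin until its own release at minute 5. It runs from minute 5 to 5 + 40 = minute 45.
Job 2 cannot begin until job 1 (finishes minute 45). It runs from minute 45 to 45 + 35 = minute 80.
Job 3 needs all of job 2 (finishes minute 80); job 1 (finishes minute 45). That puts its earliest start at minute 80; it finishes at 80 + 17 = minute 97.

97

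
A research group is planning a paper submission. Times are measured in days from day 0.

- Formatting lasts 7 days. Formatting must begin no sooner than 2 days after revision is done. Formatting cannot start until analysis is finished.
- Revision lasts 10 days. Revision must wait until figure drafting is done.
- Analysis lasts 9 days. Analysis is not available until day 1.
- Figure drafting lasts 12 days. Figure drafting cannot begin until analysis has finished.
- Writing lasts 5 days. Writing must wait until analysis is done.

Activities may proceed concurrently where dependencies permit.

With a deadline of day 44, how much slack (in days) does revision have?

Analysis waits on its own release at day 1, so it starts at day 1 and finishes at 1 + 9 = day 10.
After analysis (finishes day 10), figure drafting can start at day 10 and finishes at day 22.
After figure drafting (finishes day 22), revision can start at day 22 and finishes at day 32.

Working backward from the deadline:
Formatting must finish by day 44; it takes 7 days, so it must start by 44 − 7 = day 37.
Revision has to be done before formatting (must start by day 37, minus 2-day gap → day 35). That means finishing by day 35, i.e. starting by 35 − 10 = day 25.
So revision can start as early as day 22 and as late as day 25, giving 25 − 22 = 3 days of slack.

3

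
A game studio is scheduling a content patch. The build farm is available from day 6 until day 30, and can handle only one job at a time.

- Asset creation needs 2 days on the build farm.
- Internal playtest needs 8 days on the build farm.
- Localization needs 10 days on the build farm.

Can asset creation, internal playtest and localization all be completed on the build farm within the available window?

The build farm window is 30 − 6 = 24 days.
Running back to back, the jobs need 2 + 8 + 10 = 20 days on the build farm.
Since 20 ≤ 24, they fit within the window.

Yes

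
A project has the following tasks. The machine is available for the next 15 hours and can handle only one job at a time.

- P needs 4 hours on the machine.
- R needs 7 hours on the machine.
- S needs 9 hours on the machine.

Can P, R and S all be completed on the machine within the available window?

No

Running back to back, the jobs need 4 + 7 + 9 = 20 hours on the machine.
Since 20 > 15, they cannot all fit.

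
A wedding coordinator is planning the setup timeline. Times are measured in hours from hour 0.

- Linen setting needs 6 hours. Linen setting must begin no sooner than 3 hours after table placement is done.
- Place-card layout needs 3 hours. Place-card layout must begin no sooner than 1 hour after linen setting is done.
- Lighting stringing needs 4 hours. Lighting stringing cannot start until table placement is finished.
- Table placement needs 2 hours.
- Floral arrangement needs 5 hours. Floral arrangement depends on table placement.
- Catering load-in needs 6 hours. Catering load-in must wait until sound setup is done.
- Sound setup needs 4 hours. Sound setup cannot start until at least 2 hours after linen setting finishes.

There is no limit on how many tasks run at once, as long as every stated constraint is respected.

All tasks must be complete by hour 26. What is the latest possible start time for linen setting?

To finish by hour 26, catering load-in (duration 6) must start no later than hour 20.
Sound setup feeds into catering load-in (must start by hour 20); so sound setup must finish by hour 20 and therefore start by hour 16.
To finish by hour 26, place-card layout (duration 3) must start no later than hour 23.
Linen setting feeds sound setup (must start by hour 16, minus 2-hour gap → hour 14); place-card layout (must start by hour 23, minus 1-hour gap → hour 22). Taking the minimum, linen setting must finish by hour 14 and start by 14 − 6 = hour 8.

8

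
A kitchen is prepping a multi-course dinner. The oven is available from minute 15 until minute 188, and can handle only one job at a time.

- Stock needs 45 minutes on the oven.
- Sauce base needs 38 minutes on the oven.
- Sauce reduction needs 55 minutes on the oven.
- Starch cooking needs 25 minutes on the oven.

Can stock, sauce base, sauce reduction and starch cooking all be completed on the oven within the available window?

The oven window is 188 − 15 = 173 minutes.
Running back to back, the jobs need 45 + 38 + 55 + 25 = 163 minutes on the oven.
Since 163 ≤ 173, they fit within the window.

Yes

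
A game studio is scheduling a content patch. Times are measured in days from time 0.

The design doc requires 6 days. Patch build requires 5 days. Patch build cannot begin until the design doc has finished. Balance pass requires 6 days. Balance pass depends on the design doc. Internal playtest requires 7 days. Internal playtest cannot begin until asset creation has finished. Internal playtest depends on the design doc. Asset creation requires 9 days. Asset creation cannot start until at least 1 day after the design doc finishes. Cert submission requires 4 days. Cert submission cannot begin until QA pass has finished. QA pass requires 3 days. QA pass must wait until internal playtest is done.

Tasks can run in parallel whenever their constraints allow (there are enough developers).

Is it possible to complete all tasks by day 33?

Yes

The design doc has no prerequisites, so it starts at day 0 and finishes at day 6.
Patch build waits on the design doc (finishes day 6), so it starts at day 6 and finishes at 6 + 5 = day 11.
Balance pass cannot begin until the design doc (finishes day 6). It runs from day 6 to 6 + 6 = day 12.
After the design doc (finishes day 6, plus 1-day gap → day 7), asset creation can start at day 7 and finishes at day 16.
For internal playtest: asset creation (finishes day 16); the design doc (finishes day 6). Taking the maximum gives a start of day 16, and it finishes at 16 + 7 = day 23.
After internal playtest (finishes day 23), QA pass can start at day 23 and finishes at day 26.
After QA pass (finishes day 26), cert submission can start at day 26 and finishes at day 30.
Every task is finished by day 30, which is no later than the deadline of 33, so the schedule is feasible.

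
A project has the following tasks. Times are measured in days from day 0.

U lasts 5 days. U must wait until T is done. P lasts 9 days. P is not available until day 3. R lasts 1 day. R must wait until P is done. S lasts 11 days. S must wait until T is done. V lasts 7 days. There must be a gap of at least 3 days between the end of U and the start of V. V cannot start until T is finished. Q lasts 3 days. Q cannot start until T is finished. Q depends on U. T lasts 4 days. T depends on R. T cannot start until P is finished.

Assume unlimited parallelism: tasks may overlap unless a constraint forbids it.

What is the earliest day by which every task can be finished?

32

P cannot begin until its own release at day 3. It runs from day 3 to 3 + 9 = day 12.
R cannot begin until P (finishes day 12). It runs from day 12 to 12 + 1 = day 13.
For T: R (finishes day 13); P (finishes day 12). Taking the maximum gives a start of day 13, and it finishes at 13 + 4 = day 17.
U waits on T (finishes day 17), so it starts at day 17 and finishes at 17 + 5 = day 22.
For V: U (finishes day 22, plus 3-day gap → day 25); T (finishes day 17). Taking the maximum gives a start of day 25, and it finishes at 25 + 7 = day 32.
For Q: T (finishes day 17); U (finishes day 22). Taking the maximum gives a start of day 22, and it finishes at 22 + 3 = day 25.
S waits on T (finishes day 17), so it starts at day 17 and finishes at 17 + 11 = day 28.
All tasks are finished once the last one completes. Finish times: P at 12, Q at 25, R at 13, S at 28, T at 17, U at 22, V at 32. The latest is day 32.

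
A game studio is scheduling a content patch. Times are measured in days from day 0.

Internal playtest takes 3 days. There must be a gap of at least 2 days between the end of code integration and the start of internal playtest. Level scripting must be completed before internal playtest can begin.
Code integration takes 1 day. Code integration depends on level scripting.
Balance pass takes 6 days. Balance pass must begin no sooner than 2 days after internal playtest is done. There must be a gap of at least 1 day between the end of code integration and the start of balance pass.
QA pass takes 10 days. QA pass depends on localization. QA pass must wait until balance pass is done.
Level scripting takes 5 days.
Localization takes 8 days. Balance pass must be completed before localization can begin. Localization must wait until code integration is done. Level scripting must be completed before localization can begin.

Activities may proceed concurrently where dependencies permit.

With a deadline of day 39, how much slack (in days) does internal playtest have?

Nothing blocks level scripting, so it runs from day 0 to day 5.
After level scripting (finishes day 5), code integration can start at day 5 and finishes at day 6.
For internal playtest: code integration (finishes day 6, plus 2-day gap → day 8); level scripting (finishes day 5). Taking the maximum gives a start of day 8, and it finishes at 8 + 3 = day 11.

Working backward from the deadline:
QA pass must finish by day 39; it takes 10 days, so it must start by 39 − 10 = day 29.
Since QA pass (must start by day 29) depends on it, localization must finish by day 29. Backing off its 8-day duration gives a latest start of day 21.
Balance pass must finish in time for localization (must start by day 21); QA pass (must start by day 29). The tightest is day 21, so balance pass must start by 21 − 6 = day 15.
Since balance pass (must start by day 15, minus 2-day gap → day 13) depends on it, internal playtest must finish by day 13. Backing off its 3-day duration gives a latest start of day 10.
So internal playtest can start as early as day 8 and as late as day 10, giving 10 − 8 = 2 days of slack.

2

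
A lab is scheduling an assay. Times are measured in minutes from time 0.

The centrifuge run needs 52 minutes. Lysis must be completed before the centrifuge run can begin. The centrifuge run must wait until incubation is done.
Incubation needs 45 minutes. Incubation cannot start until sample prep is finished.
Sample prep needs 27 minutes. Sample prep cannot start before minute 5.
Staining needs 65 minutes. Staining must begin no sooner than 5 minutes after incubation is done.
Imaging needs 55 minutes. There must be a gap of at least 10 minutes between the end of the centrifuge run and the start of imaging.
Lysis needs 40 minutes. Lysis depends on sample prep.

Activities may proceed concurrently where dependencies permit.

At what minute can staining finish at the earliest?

147

Sample prep waits on its own release at minute 5, so it starts at minute 5 and finishes at 5 + 27 = minute 32.
Incubation cannot begin until sample prep (finishes minute 32). It runs from minute 32 to 32 + 45 = minute 77.
After incubation (finishes minute 77, plus 5-minute gap → minute 82), staining can start at minute 82 and finishes at minute 147.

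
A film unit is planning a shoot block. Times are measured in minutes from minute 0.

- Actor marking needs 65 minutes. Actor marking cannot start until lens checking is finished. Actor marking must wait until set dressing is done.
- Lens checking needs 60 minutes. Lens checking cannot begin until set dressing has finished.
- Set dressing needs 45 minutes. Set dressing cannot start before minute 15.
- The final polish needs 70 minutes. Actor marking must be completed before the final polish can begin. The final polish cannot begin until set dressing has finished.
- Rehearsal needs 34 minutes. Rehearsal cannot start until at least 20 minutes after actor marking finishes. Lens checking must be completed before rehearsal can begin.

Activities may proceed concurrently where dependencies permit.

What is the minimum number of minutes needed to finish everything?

255

Set dressing cannot begin until its own release at minute 15. It runs from minute 15 to 15 + 45 = minute 60.
Lens checking cannot begin until set dressing (finishes minute 60). It runs from minute 60 to 60 + 60 = minute 120.
Actor marking needs all of lens checking (finishes minute 120); set dressing (finishes minute 60). That puts its earliest start at minute 120; it finishes at 120 + 65 = minute 185.
The final polish has to wait for actor marking (finishes minute 185); set dressing (finishes minute 60). The latest of these is minute 185, so the final polish runs minute 185 to 185 + 70 = minute 255.
Rehearsal has to wait for actor marking (finishes minute 185, plus 20-minute gap → minute 205); lens checking (finishes minute 120). The latest of these is minute 205, so rehearsal runs minute 205 to 205 + 34 = minute 239.
All tasks are finished once the last one completes. Finish times: Set dressing at 60, Lens checking at 120, Actor marking at 185, Rehearsal at 239, The final polish at 255. The latest is minute 255.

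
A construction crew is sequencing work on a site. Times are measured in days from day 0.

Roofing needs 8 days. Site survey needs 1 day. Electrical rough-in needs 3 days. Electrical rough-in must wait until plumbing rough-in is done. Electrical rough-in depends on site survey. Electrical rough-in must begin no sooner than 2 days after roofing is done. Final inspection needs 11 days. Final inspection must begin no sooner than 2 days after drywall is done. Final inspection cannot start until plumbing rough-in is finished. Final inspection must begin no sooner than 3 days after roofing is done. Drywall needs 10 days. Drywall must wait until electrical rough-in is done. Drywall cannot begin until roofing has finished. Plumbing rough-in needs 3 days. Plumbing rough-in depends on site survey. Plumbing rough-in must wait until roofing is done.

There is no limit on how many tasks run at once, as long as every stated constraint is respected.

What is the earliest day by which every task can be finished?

37

Roofing can start immediately at day 0; it finishes at day 8.
Nothing blocks site survey, so it runs from day 0 to day 1.
Plumbing rough-in has to wait for site survey (finishes day 1); roofing (finishes day 8). The latest of these is day 8, so plumbing rough-in runs day 8 to 8 + 3 = day 11.
Electrical rough-in cannot start until plumbing rough-in (finishes day 11); site survey (finishes day 1); roofing (finishes day 8, plus 2-day gap → day 10). The controlling bound is day 11, so electrical rough-in finishes at 11 + 3 = day 14.
Drywall cannot start until electrical rough-in (finishes day 14); roofing (finishes day 8). The controlling bound is day 14, so drywall finishes at 14 + 10 = day 24.
Final inspection needs all of drywall (finishes day 24, plus 2-day gap → day 26); plumbing rough-in (finishes day 11); roofing (finishes day 8, plus 3-day gap → day 11). That puts its earliest start at day 26; it finishes at 26 + 11 = day 37.
All tasks are finished once the last one completes. Finish times: Site survey at 1, Roofing at 8, Plumbing rough-in at 11, Electrical rough-in at 14, Drywall at 24, Final inspection at 37. The latest is day 37.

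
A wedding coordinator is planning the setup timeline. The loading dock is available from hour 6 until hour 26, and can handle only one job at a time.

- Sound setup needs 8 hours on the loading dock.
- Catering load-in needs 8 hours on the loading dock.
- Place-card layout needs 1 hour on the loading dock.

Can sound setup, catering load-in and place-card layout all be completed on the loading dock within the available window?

Yes

The loading dock window is 26 − 6 = 20 hours.
Running back to back, the jobs need 8 + 8 + 1 = 17 hours on the loading dock.
Since 17 ≤ 20, they fit within the window.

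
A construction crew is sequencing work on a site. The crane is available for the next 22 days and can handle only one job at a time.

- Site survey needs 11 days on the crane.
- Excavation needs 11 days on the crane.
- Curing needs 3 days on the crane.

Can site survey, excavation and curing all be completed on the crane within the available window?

No

Running back to back, the jobs need 11 + 11 + 3 = 25 days on the crane.
Since 25 > 22, they cannot all fit.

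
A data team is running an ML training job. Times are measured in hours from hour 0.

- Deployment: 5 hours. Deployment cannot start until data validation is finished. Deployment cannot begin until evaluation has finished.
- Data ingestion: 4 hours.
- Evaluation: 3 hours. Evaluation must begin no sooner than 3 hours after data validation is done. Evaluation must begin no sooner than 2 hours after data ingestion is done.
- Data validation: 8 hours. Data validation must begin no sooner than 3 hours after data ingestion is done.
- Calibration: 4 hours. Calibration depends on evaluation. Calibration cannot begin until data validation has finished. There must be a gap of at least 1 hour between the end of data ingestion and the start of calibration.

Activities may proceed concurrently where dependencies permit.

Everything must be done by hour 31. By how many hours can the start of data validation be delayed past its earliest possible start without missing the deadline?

Data ingestion has no prerequisites, so it starts at hour 0 and finishes at hour 4.
After data ingestion (finishes hour 4, plus 3-hour gap → hour 7), data validation can start at hour 7 and finishes at hour 15.

Working backward from the deadline:
Calibration has no dependents, so it just needs to finish by hour 31. Starting by 31 − 4 = hour 27 achieves that.
To finish by hour 31, deployment (duration 5) must start no later than hour 26.
Evaluation has several dependents: calibration (must start by hour 27); deployment (must start by hour 26). The earliest of those limits is hour 26, so evaluation must start by 26 − 3 = hour 23.
Data validation must finish in time for evaluation (must start by hour 23, minus 3-hour gap → hour 20); calibration (must start by hour 27); deployment (must start by hour 26). The tightest is hour 20, so data validation must start by 20 − 8 = hour 12.
So data validation can start as early as hour 7 and as late as hour 12, giving 12 − 7 = 5 hours of slack.

5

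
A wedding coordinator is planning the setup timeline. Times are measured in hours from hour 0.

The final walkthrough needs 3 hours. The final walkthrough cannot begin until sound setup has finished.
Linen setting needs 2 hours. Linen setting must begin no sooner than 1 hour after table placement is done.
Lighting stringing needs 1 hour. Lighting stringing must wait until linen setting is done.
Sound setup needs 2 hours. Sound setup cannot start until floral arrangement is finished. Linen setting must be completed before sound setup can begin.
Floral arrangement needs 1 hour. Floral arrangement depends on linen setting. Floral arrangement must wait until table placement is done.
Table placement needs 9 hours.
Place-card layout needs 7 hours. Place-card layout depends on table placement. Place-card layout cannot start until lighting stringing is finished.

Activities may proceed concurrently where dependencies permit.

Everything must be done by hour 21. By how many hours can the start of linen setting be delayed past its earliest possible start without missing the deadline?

1

Table placement has no prerequisites, so it starts at hour 0 and finishes at hour 9.
After table placement (finishes hour 9, plus 1-hour gap → hour 10), linen setting can start at hour 10 and finishes at hour 12.

Working backward from the deadline:
Nothing follows the final walkthrough; the deadline of hour 21 is its only limit. It must start by 21 − 3 = hour 18.
Sound setup must finish before the final walkthrough (must start by hour 18). With a 2-hour duration, sound setup must start by 18 − 2 = hour 16.
Floral arrangement has to be done before sound setup (must start by hour 16). That means finishing by hour 16, i.e. starting by 16 − 1 = hour 15.
Place-card layout must finish by hour 21; it takes 7 hours, so it must start by 21 − 7 = hour 14.
Lighting stringing has to be done before place-card layout (must start by hour 14). That means finishing by hour 14, i.e. starting by 14 − 1 = hour 13.
Linen setting has several dependents: floral arrangement (must start by hour 15); lighting stringing (must start by hour 13); sound setup (must start by hour 16). The earliest of those limits is hour 13, so linen setting must start by 13 − 2 = hour 11.
So linen setting can start as early as hour 10 and as late as hour 11, giving 11 − 10 = 1 hour of slack.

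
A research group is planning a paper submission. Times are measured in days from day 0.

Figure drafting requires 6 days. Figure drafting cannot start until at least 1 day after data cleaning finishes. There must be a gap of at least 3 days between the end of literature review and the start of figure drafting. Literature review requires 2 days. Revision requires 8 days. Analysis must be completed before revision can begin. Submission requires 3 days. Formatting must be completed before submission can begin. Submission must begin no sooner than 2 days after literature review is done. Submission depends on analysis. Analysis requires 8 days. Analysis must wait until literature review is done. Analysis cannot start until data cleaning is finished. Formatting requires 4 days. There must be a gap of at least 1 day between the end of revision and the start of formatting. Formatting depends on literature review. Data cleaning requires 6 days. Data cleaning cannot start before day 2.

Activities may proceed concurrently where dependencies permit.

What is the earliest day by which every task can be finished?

32

Data cleaning waits on its own release at day 2, so it starts at day 2 and finishes at 2 + 6 = day 8.
Nothing blocks literature review, so it runs from day 0 to day 2.
For figure drafting: data cleaning (finishes day 8, plus 1-day gap → day 9); literature review (finishes day 2, plus 3-day gap → day 5). Taking the maximum gives a start of day 9, and it finishes at 9 + 6 = day 15.
For analysis: literature review (finishes day 2); data cleaning (finishes day 8). Taking the maximum gives a start of day 8, and it finishes at 8 + 8 = day 16.
Revision waits on analysis (finishes day 16), so it starts at day 16 and finishes at 16 + 8 = day 24.
Formatting cannot start until revision (finishes day 24, plus 1-day gap → day 25); literature review (finishes day 2). The controlling bound is day 25, so formatting finishes at 25 + 4 = day 29.
Submission has to wait for formatting (finishes day 29); literature review (finishes day 2, plus 2-day gap → day 4); analysis (finishes day 16). The latest of these is day 29, so submission runs day 29 to 29 + 3 = day 32.
All tasks are finished once the last one completes. Finish times: Literature review at 2, Data cleaning at 8, Analysis at 16, Figure drafting at 15, Revision at 24, Formatting at 29, Submission at 32. The latest is day 32.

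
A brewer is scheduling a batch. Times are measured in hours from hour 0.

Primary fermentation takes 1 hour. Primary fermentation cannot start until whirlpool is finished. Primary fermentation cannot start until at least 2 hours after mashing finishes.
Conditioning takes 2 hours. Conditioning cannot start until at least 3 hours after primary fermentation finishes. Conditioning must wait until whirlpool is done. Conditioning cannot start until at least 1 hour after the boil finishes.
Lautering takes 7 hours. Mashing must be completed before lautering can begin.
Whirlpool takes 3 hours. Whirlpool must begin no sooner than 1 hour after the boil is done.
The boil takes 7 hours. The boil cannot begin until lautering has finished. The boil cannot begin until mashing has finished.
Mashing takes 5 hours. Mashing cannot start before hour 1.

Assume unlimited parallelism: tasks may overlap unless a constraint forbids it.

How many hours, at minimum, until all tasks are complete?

30

After its own release at hour 1, mashing can start at hour 1 and finishes at hour 6.
After mashing (finishes hour 6), lautering can start at hour 6 and finishes at hour 13.
For the boil: lautering (finishes hour 13); mashing (finishes hour 6). Taking the maximum gives a start of hour 13, and it finishes at 13 + 7 = hour 20.
Whirlpool waits on the boil (finishes hour 20, plus 1-hour gap → hour 21), so it starts at hour 21 and finishes at 21 + 3 = hour 24.
Primary fermentation has to wait for whirlpool (finishes hour 24); mashing (finishes hour 6, plus 2-hour gap → hour 8). The latest of these is hour 24, so primary fermentation runs hour 24 to 24 + 1 = hour 25.
Conditioning cannot start until primary fermentation (finishes hour 25, plus 3-hour gap → hour 28); whirlpool (finishes hour 24); the boil (finishes hour 20, plus 1-hour gap → hour 21). The controlling bound is hour 28, so conditioning finishes at 28 + 2 = hour 30.
All tasks are finished once the last one completes. Finish times: Mashing at 6, Lautering at 13, The boil at 20, Whirlpool at 24, Primary fermentation at 25, Conditioning at 30. The latest is hour 30.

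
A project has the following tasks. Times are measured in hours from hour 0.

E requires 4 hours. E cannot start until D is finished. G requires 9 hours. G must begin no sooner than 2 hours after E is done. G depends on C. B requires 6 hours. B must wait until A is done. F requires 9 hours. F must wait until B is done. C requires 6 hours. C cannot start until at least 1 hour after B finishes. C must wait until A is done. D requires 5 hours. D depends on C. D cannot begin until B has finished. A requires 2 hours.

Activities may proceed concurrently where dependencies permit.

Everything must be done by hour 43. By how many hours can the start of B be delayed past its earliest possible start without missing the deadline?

8

A has no prerequisites, so it starts at hour 0 and finishes at hour 2.
B cannot begin until A (finishes hour 2). It runs from hour 2 to 2 + 6 = hour 8.

Working backward from the deadline:
To finish by hour 43, G (duration 9) must start no later than hour 34.
Since G (must start by hour 34, minus 2-hour gap → hour 32) depends on it, E must finish by hour 32. Backing off its 4-hour duration gives a latest start of hour 28.
D has to be done before E (must start by hour 28). That means finishing by hour 28, i.e. starting by 28 − 5 = hour 23.
C feeds D (must start by hour 23); G (must start by hour 34). Taking the minimum, C must finish by hour 23 and start by 23 − 6 = hour 17.
F has no dependents, so it just needs to finish by hour 43. Starting by 43 − 9 = hour 34 achieves that.
For B: C (must start by hour 17, minus 1-hour gap → hour 16); D (must start by hour 23); F (must start by hour 34). The most restrictive is hour 16; with a 6-hour duration, B must start by hour 10.
So B can start as early as hour 2 and as late as hour 10, giving 10 − 2 = 8 hours of slack.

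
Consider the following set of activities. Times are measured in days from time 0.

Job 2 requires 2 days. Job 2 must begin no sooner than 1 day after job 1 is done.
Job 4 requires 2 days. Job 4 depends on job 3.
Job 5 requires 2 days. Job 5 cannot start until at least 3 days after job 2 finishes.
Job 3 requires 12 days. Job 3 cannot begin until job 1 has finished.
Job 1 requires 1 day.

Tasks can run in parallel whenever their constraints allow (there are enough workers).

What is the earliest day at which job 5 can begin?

Nothing blocks job 1, so it runs from day 0 to day 1.
Job 2 cannot begin until job 1 (finishes day 1, plus 1-day gap → day 2). It runs from day 2 to 2 + 2 = day 4.
Job 5 waits on job 2 (finishes day 4, plus 3-day gap → day 7), so the earliest it can start is day 7.

7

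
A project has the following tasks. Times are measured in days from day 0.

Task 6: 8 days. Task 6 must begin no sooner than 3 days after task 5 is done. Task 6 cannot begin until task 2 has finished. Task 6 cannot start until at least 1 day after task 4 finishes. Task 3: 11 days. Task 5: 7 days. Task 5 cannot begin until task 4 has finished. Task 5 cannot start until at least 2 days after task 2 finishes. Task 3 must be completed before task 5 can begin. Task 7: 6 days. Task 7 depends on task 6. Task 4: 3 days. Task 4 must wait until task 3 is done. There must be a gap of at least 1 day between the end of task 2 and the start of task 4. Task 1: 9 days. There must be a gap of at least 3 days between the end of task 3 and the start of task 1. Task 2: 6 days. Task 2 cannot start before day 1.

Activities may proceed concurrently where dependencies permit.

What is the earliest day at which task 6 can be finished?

32

Nothing blocks task 3, so it runs from day 0 to day 11.
After its own release at day 1, task 2 can start at day 1 and finishes at day 7.
Task 4 needs all of task 3 (finishes day 11); task 2 (finishes day 7, plus 1-day gap → day 8). That puts its earliest start at day 11; it finishes at 11 + 3 = day 14.
Task 5 cannot start until task 4 (finishes day 14); task 2 (finishes day 7, plus 2-day gap → day 9); task 3 (finishes day 11). The controlling bound is day 14, so task 5 finishes at 14 + 7 = day 21.
For task 6: task 5 (finishes day 21, plus 3-day gap → day 24); task 2 (finishes day 7); task 4 (finishes day 14, plus 1-day gap → day 15). Taking the maximum gives a start of day 24, and it finishes at 24 + 8 = day 32.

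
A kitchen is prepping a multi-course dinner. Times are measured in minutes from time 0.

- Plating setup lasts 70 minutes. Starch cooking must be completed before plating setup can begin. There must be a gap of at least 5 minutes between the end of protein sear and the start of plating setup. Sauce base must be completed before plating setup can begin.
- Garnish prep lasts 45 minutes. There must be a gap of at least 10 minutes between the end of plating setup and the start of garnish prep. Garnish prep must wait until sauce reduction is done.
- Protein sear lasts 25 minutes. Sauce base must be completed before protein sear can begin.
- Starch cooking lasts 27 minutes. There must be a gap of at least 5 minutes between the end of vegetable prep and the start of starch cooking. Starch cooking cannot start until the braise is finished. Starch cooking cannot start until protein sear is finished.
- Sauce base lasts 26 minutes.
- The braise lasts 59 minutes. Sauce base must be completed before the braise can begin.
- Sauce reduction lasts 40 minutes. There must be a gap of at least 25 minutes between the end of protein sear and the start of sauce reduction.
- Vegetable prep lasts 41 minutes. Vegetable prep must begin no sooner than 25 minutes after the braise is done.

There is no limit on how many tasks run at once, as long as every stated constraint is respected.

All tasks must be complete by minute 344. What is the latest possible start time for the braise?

62

Nothing follows garnish prep; the deadline of minute 344 is its only limit. It must start by 344 − 45 = minute 299.
Plating setup feeds into garnish prep (must start by minute 299, minus 10-minute gap → minute 289); so plating setup must finish by minute 289 and therefore start by minute 219.
Starch cooking has to be done before plating setup (must start by minute 219). That means finishing by minute 219, i.e. starting by 219 − 27 = minute 192.
Vegetable prep feeds into starch cooking (must start by minute 192, minus 5-minute gap → minute 187); so vegetable prep must finish by minute 187 and therefore start by minute 146.
The braise must finish in time for vegetable prep (must start by minute 146, minus 25-minute gap → minute 121); starch cooking (must start by minute 192). The tightest is minute 121, so the braise must start by 121 − 59 = minute 62.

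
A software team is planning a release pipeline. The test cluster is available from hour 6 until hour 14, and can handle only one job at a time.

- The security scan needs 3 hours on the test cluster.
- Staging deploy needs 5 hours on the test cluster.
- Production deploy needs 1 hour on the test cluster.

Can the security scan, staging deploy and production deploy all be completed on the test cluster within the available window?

The test cluster window is 14 − 6 = 8 hours.
Running back to back, the jobs need 3 + 5 + 1 = 9 hours on the test cluster.
Since 9 > 8, they cannot all fit.

No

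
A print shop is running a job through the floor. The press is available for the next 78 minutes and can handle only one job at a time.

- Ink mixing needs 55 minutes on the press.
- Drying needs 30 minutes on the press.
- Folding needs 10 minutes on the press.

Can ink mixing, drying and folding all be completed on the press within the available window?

Running back to back, the jobs need 55 + 30 + 10 = 95 minutes on the press.
Since 95 > 78, they cannot all fit.

No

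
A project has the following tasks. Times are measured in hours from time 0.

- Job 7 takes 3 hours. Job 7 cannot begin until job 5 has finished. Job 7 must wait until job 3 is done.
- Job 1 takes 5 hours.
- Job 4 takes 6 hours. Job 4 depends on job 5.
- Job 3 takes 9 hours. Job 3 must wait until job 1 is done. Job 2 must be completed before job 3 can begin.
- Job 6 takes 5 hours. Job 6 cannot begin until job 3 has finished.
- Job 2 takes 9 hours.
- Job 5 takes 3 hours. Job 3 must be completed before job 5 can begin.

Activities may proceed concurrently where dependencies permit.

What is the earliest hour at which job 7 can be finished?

24

Nothing blocks job 2, so it runs from hour 0 to hour 9.
Job 1 has no prerequisites, so it starts at hour 0 and finishes at hour 5.
For job 3: job 1 (finishes hour 5); job 2 (finishes hour 9). Taking the maximum gives a start of hour 9, and it finishes at 9 + 9 = hour 18.
Job 5 waits on job 3 (finishes hour 18), so it starts at hour 18 and finishes at 18 + 3 = hour 21.
For job 7: job 5 (finishes hour 21); job 3 (finishes hour 18). Taking the maximum gives a start of hour 21, and it finishes at 21 + 3 = hour 24.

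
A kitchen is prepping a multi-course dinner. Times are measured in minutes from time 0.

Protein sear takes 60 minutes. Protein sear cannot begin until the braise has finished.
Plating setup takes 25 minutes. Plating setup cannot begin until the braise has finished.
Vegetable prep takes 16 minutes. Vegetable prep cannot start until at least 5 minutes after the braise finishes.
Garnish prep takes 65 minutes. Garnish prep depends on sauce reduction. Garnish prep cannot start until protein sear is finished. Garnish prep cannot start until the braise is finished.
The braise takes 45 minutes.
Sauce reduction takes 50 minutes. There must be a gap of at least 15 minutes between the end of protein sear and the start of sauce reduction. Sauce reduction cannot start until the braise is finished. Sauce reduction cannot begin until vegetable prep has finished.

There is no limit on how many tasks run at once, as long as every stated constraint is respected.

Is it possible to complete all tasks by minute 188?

No

The braise has no prerequisites, so it starts at minute 0 and finishes at minute 45.
Plating setup cannot begin until the braise (finishes minute 45). It runs from minute 45 to 45 + 25 = minute 70.
Vegetable prep cannot begin until the braise (finishes minute 45, plus 5-minute gap → minute 50). It runs from minute 50 to 50 + 16 = minute 66.
Protein sear cannot begin until the braise (finishes minute 45). It runs from minute 45 to 45 + 60 = minute 105.
Sauce reduction needs all of protein sear (finishes minute 105, plus 15-minute gap → minute 120); the braise (finishes minute 45); vegetable prep (finishes minute 66). That puts its earliest start at minute 120; it finishes at 120 + 50 = minute 170.
For garnish prep: sauce reduction (finishes minute 170); protein sear (finishes minute 105); the braise (finishes minute 45). Taking the maximum gives a start of minute 170, and it finishes at 170 + 65 = minute 235.
The earliest everything can be done is minute 235, which is after the deadline of 188, so it is not possible.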